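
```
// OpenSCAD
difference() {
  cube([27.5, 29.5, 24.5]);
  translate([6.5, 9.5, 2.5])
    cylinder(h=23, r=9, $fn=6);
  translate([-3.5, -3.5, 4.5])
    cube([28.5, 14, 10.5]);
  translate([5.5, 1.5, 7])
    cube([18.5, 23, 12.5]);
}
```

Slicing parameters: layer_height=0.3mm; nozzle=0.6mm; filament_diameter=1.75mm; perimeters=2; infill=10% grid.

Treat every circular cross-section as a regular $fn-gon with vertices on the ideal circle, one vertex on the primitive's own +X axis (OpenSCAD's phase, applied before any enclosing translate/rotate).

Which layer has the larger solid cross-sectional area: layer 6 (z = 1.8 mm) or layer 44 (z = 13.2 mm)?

Layer 6 (z = 1.8): the cube (footprint 27.5×29.5) is included at this height (area 811.25 mm²); the cylinder at (6.5, 9.5) is absent (z outside [2.5, 25.5]); the cube at (-3.5, -3.5) is not intersected at this z (z outside [4.5, 15]); the cube at (5.5, 1.5) is absent (z outside [7, 19.5]); Taking the first minus the rest: none of the subtracted shapes is present at this height, so the 27.5×29.5 cube is unchanged — area = 811.25 mm². So its area = 811.25 mm². Layer 44 (z = 13.2): the 27.5×29.5 cube contributes its full rectangle (area 811.25 mm²); the r=9 cylinder at (6.5, 9.5) gives a regular 6-gon of circumradius 9 (constant along its height) (area = (6/2)·9.000²·sin(360°/6) = 210.44 mm²); the cube at (-3.5, -3.5) (footprint 28.5×14) is included at this height (area 399.00 mm²); the cube at (5.5, 1.5) (footprint 18.5×23) is included at this height (area 425.50 mm²); After the difference (first − rest): starting from the 27.5×29.5 cube (811.25 mm²), the r=9 cylinder at (6.5, 9.5) partially overlaps it — only the 199.62 mm² overlap (of its 210.44 mm²) is removed, clipping the outline; the 28.5×14 cube at (-3.5, -3.5) partially overlaps it — only the 147.48 mm² overlap (of its 399.00 mm²) is removed, clipping the outline; the 18.5×23 cube at (5.5, 1.5) partially overlaps it — only the 208.31 mm² overlap (of its 425.50 mm²) is removed, clipping the outline — area = 255.85 mm². So its area = 255.85 mm². Layer 6 is larger (811.25 vs 255.85 mm²).

layer 6 (z = 1.8 mm)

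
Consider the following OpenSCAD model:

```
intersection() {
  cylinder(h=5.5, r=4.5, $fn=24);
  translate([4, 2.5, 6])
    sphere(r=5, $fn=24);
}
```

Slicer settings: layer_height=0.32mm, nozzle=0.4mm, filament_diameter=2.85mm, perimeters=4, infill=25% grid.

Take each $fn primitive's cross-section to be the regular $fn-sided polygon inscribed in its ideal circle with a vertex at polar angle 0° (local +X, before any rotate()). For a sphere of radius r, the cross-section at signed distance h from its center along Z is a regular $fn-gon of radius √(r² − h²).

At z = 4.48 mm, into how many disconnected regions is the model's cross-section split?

1

At z = 4.48 mm: the r=4.5 cylinder gives a regular 24-gon of circumradius 4.5 (constant along its height); the sphere at (4, 2.5): section is a regular 24-gon, circumradius = √(r²−h²) = √(5²−1.52²) = 4.763; After intersecting: the r=5 sphere at (4, 2.5) partially overlaps the r=4.5 cylinder; clipping to the common part keeps 25.14 mm² — 1 connected region. The result has 1 disconnected region.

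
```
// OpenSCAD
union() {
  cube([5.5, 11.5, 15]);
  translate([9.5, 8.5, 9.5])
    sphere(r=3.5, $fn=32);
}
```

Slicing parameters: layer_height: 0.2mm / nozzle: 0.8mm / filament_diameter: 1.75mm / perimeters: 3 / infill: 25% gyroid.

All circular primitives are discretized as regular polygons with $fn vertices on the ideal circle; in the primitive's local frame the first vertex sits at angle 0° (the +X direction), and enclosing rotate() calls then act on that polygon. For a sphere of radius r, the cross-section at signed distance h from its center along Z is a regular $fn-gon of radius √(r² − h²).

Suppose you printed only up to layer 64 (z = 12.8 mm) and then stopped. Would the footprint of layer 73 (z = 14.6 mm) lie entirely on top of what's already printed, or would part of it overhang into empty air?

entirely on top

Compare the two slices. At z = 12.8: the cube (footprint 5.5×11.5) is included at this height (area 63.25 mm²); the r=3.5 sphere at (9.5, 8.5) contributes a regular 32-gon of circumradius √(3.5²−3.3²) = 1.166 (area = (32/2)·1.166²·sin(360°/32) = 4.25 mm²); Taking the union: the 2 present regions are separate (no shared area or edge), so areas and boundary lengths simply add and each stays a separate island — area = 67.50 mm². At z = 14.6: the cube is present — its section is the full 5.5×11.5 rectangle (area 63.25 mm²); the sphere at (9.5, 8.5) does not reach this height (|z−center|=5.100 > r=3.5); Combining (union): only the 5.5×11.5 cube is present, so the union is just that shape — area = 63.25 mm². Checking containment: the cross-section at z = 14.6 is a subset of the cross-section at z = 12.8.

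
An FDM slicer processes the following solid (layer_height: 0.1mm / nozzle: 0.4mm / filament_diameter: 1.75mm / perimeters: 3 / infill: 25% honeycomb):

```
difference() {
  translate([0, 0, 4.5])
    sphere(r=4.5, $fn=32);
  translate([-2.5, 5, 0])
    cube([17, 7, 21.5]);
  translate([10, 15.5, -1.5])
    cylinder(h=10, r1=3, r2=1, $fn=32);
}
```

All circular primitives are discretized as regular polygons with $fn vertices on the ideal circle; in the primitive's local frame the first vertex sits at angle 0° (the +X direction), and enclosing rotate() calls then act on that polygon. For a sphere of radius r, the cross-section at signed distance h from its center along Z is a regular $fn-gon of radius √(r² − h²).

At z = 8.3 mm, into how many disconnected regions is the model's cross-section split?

1

At z = 8.3 mm: the r=4.5 sphere contributes a regular 32-gon of circumradius √(4.5²−3.8²) = 2.410; the cube at (-2.5, 5) is present — its section is the full 17×7 rectangle; the cone at (10, 15.5): at t=0.980 of its height the radius interpolates to r₁+(r₂−r₁)t = 1.040, giving a regular 32-gon of that circumradius; Taking the first minus the rest: starting from the r=4.5 sphere, the 17×7 cube at (-2.5, 5) misses the remaining region (no effect); the cone at (10, 15.5) misses the remaining region (no effect) — 1 connected region. The result has 1 disconnected region.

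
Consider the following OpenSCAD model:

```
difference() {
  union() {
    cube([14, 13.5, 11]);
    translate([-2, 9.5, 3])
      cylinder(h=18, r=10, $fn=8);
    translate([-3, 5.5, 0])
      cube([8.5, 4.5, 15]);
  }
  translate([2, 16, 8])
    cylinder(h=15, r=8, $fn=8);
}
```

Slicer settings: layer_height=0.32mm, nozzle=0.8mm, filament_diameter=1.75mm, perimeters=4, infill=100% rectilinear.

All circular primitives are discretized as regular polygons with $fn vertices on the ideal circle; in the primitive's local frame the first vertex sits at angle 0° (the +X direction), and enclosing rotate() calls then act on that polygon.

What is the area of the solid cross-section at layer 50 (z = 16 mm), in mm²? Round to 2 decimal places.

181.32 mm²

At z = 16 mm: the cube is not intersected at this z (z outside [0, 11]); the cylinder at (-2, 9.5): section is a regular 8-gon, circumradius r=10 (area = (8/2)·10.000²·sin(360°/8) = 282.84 mm²); the cube at (-3, 5.5) is absent (z outside [0, 15]); Merging all regions: only the r=10 cylinder at (-2, 9.5) is present, so the union is just that shape — area = 282.84 mm²; the r=8 cylinder at (2, 16) gives a regular 8-gon of circumradius 8 (constant along its height) (area = (8/2)·8.000²·sin(360°/8) = 181.02 mm²); Taking the first minus the rest: starting from the result so far (282.84 mm²), the r=8 cylinder at (2, 16) partially overlaps it — only the 101.52 mm² overlap (of its 181.02 mm²) is removed, clipping the outline — area = 181.32 mm². Overall, the cross-section is a single solid region. Net area = 181.32 mm².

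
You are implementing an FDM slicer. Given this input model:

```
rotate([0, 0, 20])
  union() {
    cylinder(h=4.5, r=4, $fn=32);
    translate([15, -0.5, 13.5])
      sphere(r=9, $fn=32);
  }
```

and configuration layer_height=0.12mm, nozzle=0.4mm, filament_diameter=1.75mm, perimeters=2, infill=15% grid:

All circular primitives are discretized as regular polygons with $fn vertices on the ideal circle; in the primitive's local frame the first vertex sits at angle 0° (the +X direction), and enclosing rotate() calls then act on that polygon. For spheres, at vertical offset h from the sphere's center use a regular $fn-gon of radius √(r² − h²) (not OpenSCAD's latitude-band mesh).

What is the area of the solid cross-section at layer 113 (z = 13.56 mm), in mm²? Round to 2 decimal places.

252.83 mm²

At z = 13.56 mm: the cylinder is not intersected at this z (z outside [0, 4.5]); the r=9 sphere at (15, -0.5) contributes a regular 32-gon of circumradius √(9²−0.06²) = 9.000 (area = (32/2)·9.000²·sin(360°/32) = 252.83 mm²); Taking the union: only the r=9 sphere at (15, -0.5) is present, so the union is just that shape — area = 252.83 mm²; (whole slice rotated 20° about Z — lengths, areas and connectivity unchanged). Overall, the cross-section is a single solid region. Net area = 252.83 mm².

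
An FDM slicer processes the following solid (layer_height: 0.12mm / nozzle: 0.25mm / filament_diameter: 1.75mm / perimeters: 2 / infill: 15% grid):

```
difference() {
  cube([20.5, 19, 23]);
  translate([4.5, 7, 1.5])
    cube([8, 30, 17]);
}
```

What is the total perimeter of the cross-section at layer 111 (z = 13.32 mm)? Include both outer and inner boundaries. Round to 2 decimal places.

At z = 13.32 mm: the cube is present — its section is the full 20.5×19 rectangle (perimeter 79.00 mm); the cube at (4.5, 7) is present — its section is the full 8×30 rectangle (perimeter 76.00 mm); Subtracting the remaining from the first: starting from the 20.5×19 cube, the 8×30 cube at (4.5, 7) partially overlaps it — only the 96.00 mm² overlap (of its 240.00 mm²) is removed, clipping the outline — boundary = 103.00 mm. Overall, the cross-section is a single solid region. Total boundary length (outer) = 103.00 mm.

103.00 mm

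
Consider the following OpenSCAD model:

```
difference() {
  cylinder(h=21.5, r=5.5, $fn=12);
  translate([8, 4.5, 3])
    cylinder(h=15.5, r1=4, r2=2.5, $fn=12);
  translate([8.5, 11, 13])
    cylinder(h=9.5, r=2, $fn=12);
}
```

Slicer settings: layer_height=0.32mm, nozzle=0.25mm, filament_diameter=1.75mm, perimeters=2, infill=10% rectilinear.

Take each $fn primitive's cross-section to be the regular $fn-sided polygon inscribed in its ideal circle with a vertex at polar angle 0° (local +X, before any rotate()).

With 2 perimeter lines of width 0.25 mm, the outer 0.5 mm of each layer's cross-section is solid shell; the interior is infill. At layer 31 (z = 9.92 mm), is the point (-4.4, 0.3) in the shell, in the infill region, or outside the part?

infill

At z = 9.92 mm: the r=5.5 cylinder contributes a regular 12-gon of circumradius 5.5; the cone at (8, 4.5) contributes a regular 12-gon of circumradius 3.330 (interpolated between r1=4 and r2=2.5 at t=0.446); the cylinder at (8.5, 11) is not intersected at this z (z outside [13, 22.5]); Subtracting the remaining from the first: starting from the r=5.5 cylinder, the cone at (8, 4.5) misses the remaining region (no effect) — 1 connected region. Overall, the cross-section is a single solid region. The nearest boundary edge runs (-5.50, 0.00)→(-4.76, 2.75); distance from the point to it = 0.98 mm. The point is inside the cross-section and 0.98 mm from the nearest boundary — more than the 0.5 mm shell width (2 × 0.25), so it's in the infill interior.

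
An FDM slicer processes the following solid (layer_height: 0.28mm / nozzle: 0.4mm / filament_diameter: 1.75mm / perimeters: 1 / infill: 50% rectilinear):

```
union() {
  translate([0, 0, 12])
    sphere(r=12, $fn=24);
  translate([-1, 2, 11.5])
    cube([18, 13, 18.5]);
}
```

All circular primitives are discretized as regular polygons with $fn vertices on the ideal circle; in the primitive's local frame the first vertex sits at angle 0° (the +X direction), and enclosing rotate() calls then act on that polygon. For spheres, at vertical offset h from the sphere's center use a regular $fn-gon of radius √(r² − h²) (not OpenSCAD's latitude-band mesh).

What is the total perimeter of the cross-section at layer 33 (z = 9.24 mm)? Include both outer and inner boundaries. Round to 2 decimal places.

At z = 9.24 mm: the r=12 sphere slices to a regular 24-gon of circumradius 11.678 (√(r²−h²) with h=2.76 from center) (perimeter = 2·24·11.678·sin(180°/24) = 73.17 mm); the cube at (-1, 2) is not intersected at this z (z outside [11.5, 30]); Merging all regions: only the r=12 sphere is present, so the union is just that shape — boundary = 73.17 mm. Overall, the cross-section is a single solid region. Total boundary length (outer) = 73.17 mm.

73.17 mm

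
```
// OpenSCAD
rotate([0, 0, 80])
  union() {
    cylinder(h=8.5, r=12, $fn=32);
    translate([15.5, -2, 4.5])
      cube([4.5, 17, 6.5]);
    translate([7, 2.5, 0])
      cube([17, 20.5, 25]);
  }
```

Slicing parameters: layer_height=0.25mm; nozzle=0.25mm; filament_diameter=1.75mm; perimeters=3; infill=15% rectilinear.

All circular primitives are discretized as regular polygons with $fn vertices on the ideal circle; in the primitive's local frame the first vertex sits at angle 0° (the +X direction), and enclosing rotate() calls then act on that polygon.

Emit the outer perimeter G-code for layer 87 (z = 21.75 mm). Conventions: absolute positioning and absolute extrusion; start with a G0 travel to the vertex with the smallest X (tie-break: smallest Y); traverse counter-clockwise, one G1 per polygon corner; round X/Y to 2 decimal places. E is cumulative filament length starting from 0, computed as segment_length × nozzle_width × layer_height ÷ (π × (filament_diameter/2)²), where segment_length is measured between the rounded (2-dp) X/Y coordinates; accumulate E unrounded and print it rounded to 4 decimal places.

G0 X-21.44 Y10.89 Z21.75
G1 X-1.25 Y7.33 E0.5327
G1 X1.71 Y24.07 E0.9744
G1 X-18.48 Y27.63 E1.5072
G1 X-21.44 Y10.89 E1.9489

At z = 21.75 mm: the cylinder is not intersected at this z (z outside [0, 8.5]); the cube at (15.5, -2) is not intersected at this z (z outside [4.5, 11]); the 17×20.5 cube at (7, 2.5) contributes its full rectangle; Combining (union): only the 17×20.5 cube at (7, 2.5) is present, so the union is just that shape — 1 connected region; (rotated 80° about Z; rotation is an isometry so areas/perimeters/island counts are preserved). The outline is a single polygon with 4 vertices. Extrusion per mm of travel: 0.25 × 0.25 / (π × 0.875²) = 0.025984. Accumulating E over each segment gives final E = 1.9489.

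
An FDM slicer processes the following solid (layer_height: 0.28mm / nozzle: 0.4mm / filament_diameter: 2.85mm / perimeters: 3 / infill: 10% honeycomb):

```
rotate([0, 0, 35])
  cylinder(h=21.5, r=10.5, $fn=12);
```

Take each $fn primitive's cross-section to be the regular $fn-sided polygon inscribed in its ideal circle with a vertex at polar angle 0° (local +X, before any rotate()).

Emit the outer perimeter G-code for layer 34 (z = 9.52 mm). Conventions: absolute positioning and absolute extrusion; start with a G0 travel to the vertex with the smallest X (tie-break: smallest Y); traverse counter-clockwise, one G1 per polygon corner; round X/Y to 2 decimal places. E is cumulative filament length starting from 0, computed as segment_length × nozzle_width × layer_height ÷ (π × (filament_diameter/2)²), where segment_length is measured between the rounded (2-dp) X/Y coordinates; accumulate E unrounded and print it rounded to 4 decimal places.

At z = 9.52 mm: the r=10.5 cylinder gives a regular 12-gon of circumradius 10.5 (constant along its height); (whole slice rotated 35° about Z — lengths, areas and connectivity unchanged). The outline is a single polygon with 12 vertices. Extrusion per mm of travel: 0.4 × 0.28 / (π × 1.425²) = 0.017557. Accumulating E over each segment gives final E = 1.1452.

G0 X-10.46 Y-0.92 Z9.52
G1 X-8.60 Y-6.02 E0.0953
G1 X-4.44 Y-9.52 E0.1908
G1 X0.92 Y-10.46 E0.2863
G1 X6.02 Y-8.60 E0.3816
G1 X9.52 Y-4.44 E0.4770
G1 X10.46 Y0.92 E0.5726
G1 X8.60 Y6.02 E0.6679
G1 X4.44 Y9.52 E0.7633
G1 X-0.92 Y10.46 E0.8589
G1 X-6.02 Y8.60 E0.9542
G1 X-9.52 Y4.44 E1.0496
G1 X-10.46 Y-0.92 E1.1452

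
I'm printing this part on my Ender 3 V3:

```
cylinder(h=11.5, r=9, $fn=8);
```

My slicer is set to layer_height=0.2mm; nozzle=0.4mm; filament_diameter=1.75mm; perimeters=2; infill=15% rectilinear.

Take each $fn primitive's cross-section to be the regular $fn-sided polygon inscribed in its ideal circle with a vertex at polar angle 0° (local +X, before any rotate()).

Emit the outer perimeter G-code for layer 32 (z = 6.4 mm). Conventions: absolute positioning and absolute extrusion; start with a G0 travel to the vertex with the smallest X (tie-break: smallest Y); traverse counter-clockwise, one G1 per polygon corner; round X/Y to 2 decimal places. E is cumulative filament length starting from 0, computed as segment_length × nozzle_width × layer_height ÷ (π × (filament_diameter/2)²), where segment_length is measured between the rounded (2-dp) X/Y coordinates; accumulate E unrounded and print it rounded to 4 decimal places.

G0 X-9.00 Y0.00 Z6.40
G1 X-6.36 Y-6.36 E0.2290
G1 X0.00 Y-9.00 E0.4581
G1 X6.36 Y-6.36 E0.6871
G1 X9.00 Y0.00 E0.9161
G1 X6.36 Y6.36 E1.1452
G1 X0.00 Y9.00 E1.3742
G1 X-6.36 Y6.36 E1.6032
G1 X-9.00 Y0.00 E1.8323

At z = 6.4 mm: the cylinder: section is a regular 8-gon, circumradius r=9. The outline is a single polygon with 8 vertices. Extrusion per mm of travel: 0.4 × 0.2 / (π × 0.875²) = 0.033260. Accumulating E over each segment gives final E = 1.8323.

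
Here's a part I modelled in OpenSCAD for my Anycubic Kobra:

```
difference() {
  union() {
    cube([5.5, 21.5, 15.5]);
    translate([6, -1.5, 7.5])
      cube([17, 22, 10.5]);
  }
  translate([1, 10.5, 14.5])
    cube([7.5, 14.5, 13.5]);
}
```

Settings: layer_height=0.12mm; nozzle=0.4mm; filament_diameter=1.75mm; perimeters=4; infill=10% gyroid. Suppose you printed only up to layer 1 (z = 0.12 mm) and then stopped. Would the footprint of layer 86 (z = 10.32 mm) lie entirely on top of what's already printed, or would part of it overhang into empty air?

Compare the two slices. At z = 0.12: the 5.5×21.5 cube contributes its full rectangle (area 118.25 mm²); the cube at (6, -1.5) is absent (z outside [7.5, 18]); Merging all regions: only the 5.5×21.5 cube is present, so the union is just that shape — area = 118.25 mm²; the cube at (1, 10.5) is absent (z outside [14.5, 28]); After the difference (first − rest): none of the subtracted shapes is present at this height, so that combined region is unchanged — area = 118.25 mm². At z = 10.32: the cube (footprint 5.5×21.5) is included at this height (area 118.25 mm²); the cube at (6, -1.5) is present — its section is the full 17×22 rectangle (area 374.00 mm²); Combining (union): the 2 present regions are separate (no shared area or edge), so areas and boundary lengths simply add and each stays a separate island — area = 492.25 mm²; the cube at (1, 10.5) is not intersected at this z (z outside [14.5, 28]); Subtracting the remaining from the first: none of the subtracted shapes is present at this height, so the result so far is unchanged — area = 492.25 mm². Checking containment: at z = 10.32 the cross-section extends beyond the z = 0.12 cross-section by about 374.00 mm².

part overhangs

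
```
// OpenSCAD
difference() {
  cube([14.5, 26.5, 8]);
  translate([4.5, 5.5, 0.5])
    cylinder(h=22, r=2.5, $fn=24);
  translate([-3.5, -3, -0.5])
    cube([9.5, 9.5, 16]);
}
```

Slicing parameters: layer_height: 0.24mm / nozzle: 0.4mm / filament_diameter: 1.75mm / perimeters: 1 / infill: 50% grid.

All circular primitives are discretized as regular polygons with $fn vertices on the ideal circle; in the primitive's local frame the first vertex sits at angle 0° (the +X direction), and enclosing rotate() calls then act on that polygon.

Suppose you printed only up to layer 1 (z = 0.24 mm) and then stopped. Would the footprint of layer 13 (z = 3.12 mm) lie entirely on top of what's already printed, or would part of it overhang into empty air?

entirely on top

Compare the two slices. At z = 0.24: the 14.5×26.5 cube contributes its full rectangle (area 384.25 mm²); the cylinder at (4.5, 5.5) is not intersected at this z (z outside [0.5, 22.5]); the cube at (-3.5, -3) is present — its section is the full 9.5×9.5 rectangle (area 90.25 mm²); Taking the first minus the rest: starting from the 14.5×26.5 cube (384.25 mm²), the 9.5×9.5 cube at (-3.5, -3) partially overlaps it — only the 39.00 mm² overlap (of its 90.25 mm²) is removed, clipping the outline — area = 345.25 mm². At z = 3.12: the cube (footprint 14.5×26.5) is included at this height (area 384.25 mm²); the r=2.5 cylinder at (4.5, 5.5) gives a regular 24-gon of circumradius 2.5 (constant along its height) (area = (24/2)·2.500²·sin(360°/24) = 19.41 mm²); the cube at (-3.5, -3) is present — its section is the full 9.5×9.5 rectangle (area 90.25 mm²); After the difference (first − rest): starting from the 14.5×26.5 cube (384.25 mm²), the r=2.5 cylinder at (4.5, 5.5) lies wholly inside it (removes its full 19.41 mm² and its 15.66 mm outline becomes a hole wall); the 9.5×9.5 cube at (-3.5, -3) partially overlaps it — only the 26.74 mm² overlap (of its 90.25 mm²) is removed, clipping the outline — area = 338.10 mm². Checking containment: the cross-section at z = 3.12 is a subset of the cross-section at z = 0.24.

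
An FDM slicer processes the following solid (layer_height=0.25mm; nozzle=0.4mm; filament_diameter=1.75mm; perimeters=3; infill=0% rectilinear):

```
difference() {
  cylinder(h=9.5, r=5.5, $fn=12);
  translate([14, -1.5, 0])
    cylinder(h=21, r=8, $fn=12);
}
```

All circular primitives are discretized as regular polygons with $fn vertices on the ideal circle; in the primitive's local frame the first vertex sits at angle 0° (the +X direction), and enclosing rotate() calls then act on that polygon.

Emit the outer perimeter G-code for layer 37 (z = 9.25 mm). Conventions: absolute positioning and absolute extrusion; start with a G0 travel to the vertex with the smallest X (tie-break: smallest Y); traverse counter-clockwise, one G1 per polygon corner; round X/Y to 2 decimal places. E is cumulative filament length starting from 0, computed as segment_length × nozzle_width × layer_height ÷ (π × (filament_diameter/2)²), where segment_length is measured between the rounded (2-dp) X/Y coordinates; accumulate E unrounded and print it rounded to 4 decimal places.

At z = 9.25 mm: the r=5.5 cylinder gives a regular 12-gon of circumradius 5.5 (constant along its height); the r=8 cylinder at (14, -1.5) gives a regular 12-gon of circumradius 8 (constant along its height); Subtracting the remaining from the first: starting from the r=5.5 cylinder, the r=8 cylinder at (14, -1.5) misses the remaining region (no effect) — 1 connected region. The outline is a single polygon with 12 vertices. Extrusion per mm of travel: 0.4 × 0.25 / (π × 0.875²) = 0.041575. Accumulating E over each segment gives final E = 1.4199.

G0 X-5.50 Y0.00 Z9.25
G1 X-4.76 Y-2.75 E0.1184
G1 X-2.75 Y-4.76 E0.2366
G1 X0.00 Y-5.50 E0.3550
G1 X2.75 Y-4.76 E0.4734
G1 X4.76 Y-2.75 E0.5916
G1 X5.50 Y0.00 E0.7100
G1 X4.76 Y2.75 E0.8284
G1 X2.75 Y4.76 E0.9465
G1 X0.00 Y5.50 E1.0649
G1 X-2.75 Y4.76 E1.1833
G1 X-4.76 Y2.75 E1.3015
G1 X-5.50 Y0.00 E1.4199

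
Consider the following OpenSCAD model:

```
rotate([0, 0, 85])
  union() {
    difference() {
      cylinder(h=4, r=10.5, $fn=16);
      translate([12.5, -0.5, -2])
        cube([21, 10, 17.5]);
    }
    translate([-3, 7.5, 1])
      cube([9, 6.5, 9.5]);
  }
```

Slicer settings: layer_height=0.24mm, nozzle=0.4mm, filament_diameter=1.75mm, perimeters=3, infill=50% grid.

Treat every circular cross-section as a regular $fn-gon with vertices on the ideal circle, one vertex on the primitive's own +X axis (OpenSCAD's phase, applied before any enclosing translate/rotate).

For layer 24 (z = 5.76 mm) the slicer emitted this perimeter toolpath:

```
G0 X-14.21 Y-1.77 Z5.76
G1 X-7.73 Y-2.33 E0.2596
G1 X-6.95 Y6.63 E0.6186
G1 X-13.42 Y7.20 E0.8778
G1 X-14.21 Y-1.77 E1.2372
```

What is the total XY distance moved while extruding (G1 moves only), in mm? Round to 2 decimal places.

Sum the Euclidean lengths of each G1 segment: total = 31.00 mm.

31.00 mm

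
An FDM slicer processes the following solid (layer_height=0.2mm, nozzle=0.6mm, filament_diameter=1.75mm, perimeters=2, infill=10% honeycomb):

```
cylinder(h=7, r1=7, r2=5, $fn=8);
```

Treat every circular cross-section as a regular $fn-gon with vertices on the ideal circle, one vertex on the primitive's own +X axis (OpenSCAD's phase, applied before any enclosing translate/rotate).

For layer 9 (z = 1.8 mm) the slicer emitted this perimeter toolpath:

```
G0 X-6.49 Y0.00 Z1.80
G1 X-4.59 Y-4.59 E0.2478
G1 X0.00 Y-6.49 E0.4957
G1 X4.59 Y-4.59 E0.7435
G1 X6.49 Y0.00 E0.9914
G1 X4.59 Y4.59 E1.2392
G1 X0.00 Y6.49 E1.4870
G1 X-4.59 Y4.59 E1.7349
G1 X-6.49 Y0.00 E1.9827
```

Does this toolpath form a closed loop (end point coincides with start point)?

yes

Start point (G0): (-6.49, 0.00). End point (last G1): the path returns to the start — closed.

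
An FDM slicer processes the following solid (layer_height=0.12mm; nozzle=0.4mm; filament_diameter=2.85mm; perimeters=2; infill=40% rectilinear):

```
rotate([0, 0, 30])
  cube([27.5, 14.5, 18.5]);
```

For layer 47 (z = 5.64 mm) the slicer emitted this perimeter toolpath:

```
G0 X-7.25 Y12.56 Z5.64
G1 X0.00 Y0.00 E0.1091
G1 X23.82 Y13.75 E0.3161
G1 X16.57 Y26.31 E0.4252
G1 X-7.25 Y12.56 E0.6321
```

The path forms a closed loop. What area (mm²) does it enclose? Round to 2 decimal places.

Apply the shoelace formula to the sequence of (X, Y) vertices; enclosed area = 398.87 mm².

398.87 mm²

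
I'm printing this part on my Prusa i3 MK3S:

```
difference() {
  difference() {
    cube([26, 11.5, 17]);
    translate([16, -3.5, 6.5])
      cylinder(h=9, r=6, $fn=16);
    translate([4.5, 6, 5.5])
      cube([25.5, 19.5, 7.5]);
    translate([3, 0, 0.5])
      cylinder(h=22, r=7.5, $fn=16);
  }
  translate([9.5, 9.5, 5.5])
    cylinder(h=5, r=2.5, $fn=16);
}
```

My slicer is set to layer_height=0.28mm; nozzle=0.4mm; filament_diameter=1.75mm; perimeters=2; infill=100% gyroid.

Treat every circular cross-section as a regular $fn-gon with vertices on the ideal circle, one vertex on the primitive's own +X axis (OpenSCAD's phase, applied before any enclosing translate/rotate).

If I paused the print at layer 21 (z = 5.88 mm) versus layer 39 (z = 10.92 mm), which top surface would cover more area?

Layer 21 (z = 5.88): the cube is present — its section is the full 26×11.5 rectangle (area 299.00 mm²); the cylinder at (16, -3.5) is absent (z outside [6.5, 15.5]); the cube at (4.5, 6) is present — its section is the full 25.5×19.5 rectangle (area 497.25 mm²); the r=7.5 cylinder at (3, 0) contributes a regular 16-gon of circumradius 7.5 (area = (16/2)·7.500²·sin(360°/16) = 172.21 mm²); After the difference (first − rest): starting from the 26×11.5 cube (299.00 mm²), the 25.5×19.5 cube at (4.5, 6) partially overlaps it — only the 118.25 mm² overlap (of its 497.25 mm²) is removed, clipping the outline; the r=7.5 cylinder at (3, 0) partially overlaps it — only the 62.55 mm² overlap (of its 172.21 mm²) is removed, clipping the outline — area = 118.20 mm²; the cylinder at (9.5, 9.5): section is a regular 16-gon, circumradius r=2.5 (area = (16/2)·2.500²·sin(360°/16) = 19.13 mm²); After the difference (first − rest): starting from the result so far (118.20 mm²), the r=2.5 cylinder at (9.5, 9.5) misses the remaining region (no effect) — area = 118.20 mm². So its area = 118.20 mm². Layer 39 (z = 10.92): the cube (footprint 26×11.5) is included at this height (area 299.00 mm²); the r=6 cylinder at (16, -3.5) contributes a regular 16-gon of circumradius 6 (area = (16/2)·6.000²·sin(360°/16) = 110.21 mm²); the cube at (4.5, 6) is present — its section is the full 25.5×19.5 rectangle (area 497.25 mm²); the r=7.5 cylinder at (3, 0) gives a regular 16-gon of circumradius 7.5 (constant along its height) (area = (16/2)·7.500²·sin(360°/16) = 172.21 mm²); Taking the first minus the rest: starting from the 26×11.5 cube (299.00 mm²), the r=6 cylinder at (16, -3.5) partially overlaps it — only the 16.22 mm² overlap (of its 110.21 mm²) is removed, clipping the outline; the 25.5×19.5 cube at (4.5, 6) partially overlaps it — only the 118.25 mm² overlap (of its 497.25 mm²) is removed, clipping the outline; the r=7.5 cylinder at (3, 0) partially overlaps it — only the 62.55 mm² overlap (of its 172.21 mm²) is removed, clipping the outline — area = 101.98 mm²; the cylinder at (9.5, 9.5) does not reach this height (z outside [5.5, 10.5]); Subtracting the remaining from the first: none of the subtracted shapes is present at this height, so the result so far is unchanged — area = 101.98 mm². So its area = 101.98 mm². Layer 21 is larger (118.20 vs 101.98 mm²).

layer 21 (z = 5.88 mm)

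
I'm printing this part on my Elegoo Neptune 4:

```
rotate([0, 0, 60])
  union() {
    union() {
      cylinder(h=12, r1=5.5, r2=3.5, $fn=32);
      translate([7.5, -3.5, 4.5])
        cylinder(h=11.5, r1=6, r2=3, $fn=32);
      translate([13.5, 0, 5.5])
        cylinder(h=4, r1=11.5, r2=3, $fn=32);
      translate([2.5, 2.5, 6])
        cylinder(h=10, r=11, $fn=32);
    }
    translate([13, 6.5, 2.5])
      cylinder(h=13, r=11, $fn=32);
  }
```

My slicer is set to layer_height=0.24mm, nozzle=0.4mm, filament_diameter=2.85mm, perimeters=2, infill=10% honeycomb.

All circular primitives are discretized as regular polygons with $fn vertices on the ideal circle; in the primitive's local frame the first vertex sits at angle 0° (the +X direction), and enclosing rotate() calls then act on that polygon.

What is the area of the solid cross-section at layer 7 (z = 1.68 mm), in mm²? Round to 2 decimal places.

85.05 mm²

At z = 1.68 mm: the cone contributes a regular 32-gon of circumradius 5.220 (interpolated between r1=5.5 and r2=3.5 at t=0.140) (area = (32/2)·5.220²·sin(360°/32) = 85.05 mm²); the cone at (7.5, -3.5) is absent (z outside [4.5, 16]); the cone at (13.5, 0) is not intersected at this z (z outside [5.5, 9.5]); the cylinder at (2.5, 2.5) is not intersected at this z (z outside [6, 16]); Taking the union: only the cone is present, so the union is just that shape — area = 85.05 mm²; the cylinder at (13, 6.5) is absent (z outside [2.5, 15.5]); Merging all regions: only that combined region is present, so the union is just that shape — area = 85.05 mm²; (rotated 60° about Z; rotation is an isometry so areas/perimeters/island counts are preserved). Overall, the cross-section is a single solid region. Net area = 85.05 mm².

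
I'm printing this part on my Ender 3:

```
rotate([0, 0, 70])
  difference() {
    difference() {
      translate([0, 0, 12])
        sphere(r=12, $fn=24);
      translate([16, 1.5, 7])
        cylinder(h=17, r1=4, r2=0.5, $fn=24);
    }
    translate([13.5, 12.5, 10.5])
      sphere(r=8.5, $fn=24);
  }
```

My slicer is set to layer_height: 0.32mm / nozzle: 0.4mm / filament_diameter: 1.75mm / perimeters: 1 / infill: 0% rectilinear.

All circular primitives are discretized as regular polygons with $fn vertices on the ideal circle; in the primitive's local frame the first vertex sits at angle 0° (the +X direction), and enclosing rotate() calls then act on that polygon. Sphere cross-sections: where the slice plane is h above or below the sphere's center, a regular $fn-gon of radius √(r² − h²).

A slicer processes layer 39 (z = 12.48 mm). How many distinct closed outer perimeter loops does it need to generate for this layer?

At z = 12.48 mm: the sphere: section is a regular 24-gon, circumradius = √(r²−h²) = √(12²−0.48²) = 11.990; the cone at (16, 1.5) (r1=4→r2=0.5) has section circumradius 2.872 here — a regular 24-gon; After the difference (first − rest): starting from the r=12 sphere, the cone at (16, 1.5) misses the remaining region (no effect) — 1 connected region; the r=8.5 sphere at (13.5, 12.5) slices to a regular 24-gon of circumradius 8.266 (√(r²−h²) with h=1.98 from center); Subtracting the remaining from the first: starting from that combined region, the r=8.5 sphere at (13.5, 12.5) partially overlaps it — only the 9.45 mm² overlap (of its 212.22 mm²) is removed, clipping the outline — 1 connected region; (rotated 70° about Z; rotation is an isometry so areas/perimeters/island counts are preserved). The result has 1 disconnected region.

1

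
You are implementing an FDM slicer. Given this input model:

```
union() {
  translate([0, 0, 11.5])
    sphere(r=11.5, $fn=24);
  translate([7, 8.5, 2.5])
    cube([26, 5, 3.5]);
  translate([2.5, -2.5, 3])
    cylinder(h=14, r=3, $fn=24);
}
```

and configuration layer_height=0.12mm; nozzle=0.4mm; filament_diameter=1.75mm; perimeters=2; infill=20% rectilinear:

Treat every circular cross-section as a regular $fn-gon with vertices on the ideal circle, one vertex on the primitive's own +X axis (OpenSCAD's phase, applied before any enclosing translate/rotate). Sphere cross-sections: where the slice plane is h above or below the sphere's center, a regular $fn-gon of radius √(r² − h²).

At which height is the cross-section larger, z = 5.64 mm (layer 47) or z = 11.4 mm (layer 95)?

Layer 47 (z = 5.64): the r=11.5 sphere slices to a regular 24-gon of circumradius 9.895 (√(r²−h²) with h=5.86 from center) (area = (24/2)·9.895²·sin(360°/24) = 304.09 mm²); the cube at (7, 8.5) (footprint 26×5) is included at this height (area 130.00 mm²); the r=3 cylinder at (2.5, -2.5) gives a regular 24-gon of circumradius 3 (constant along its height) (area = (24/2)·3.000²·sin(360°/24) = 27.95 mm²); Merging all regions: the regions partially overlap — summed areas 462.05 mm² minus the doubly-counted overlap 27.95 mm² gives 434.09 mm² — area = 434.09 mm². So its area = 434.09 mm². Layer 95 (z = 11.4): the sphere: section is a regular 24-gon, circumradius = √(r²−h²) = √(11.5²−0.1²) = 11.500 (area = (24/2)·11.500²·sin(360°/24) = 410.71 mm²); the cube at (7, 8.5) is absent (z outside [2.5, 6]); the r=3 cylinder at (2.5, -2.5) gives a regular 24-gon of circumradius 3 (constant along its height) (area = (24/2)·3.000²·sin(360°/24) = 27.95 mm²); Merging all regions: the r=3 cylinder at (2.5, -2.5) lies entirely inside the r=11.5 sphere, so the union is just the r=11.5 sphere — area = 410.71 mm². So its area = 410.71 mm². Layer 47 is larger (434.09 vs 410.71 mm²).

layer 47 (z = 5.64 mm)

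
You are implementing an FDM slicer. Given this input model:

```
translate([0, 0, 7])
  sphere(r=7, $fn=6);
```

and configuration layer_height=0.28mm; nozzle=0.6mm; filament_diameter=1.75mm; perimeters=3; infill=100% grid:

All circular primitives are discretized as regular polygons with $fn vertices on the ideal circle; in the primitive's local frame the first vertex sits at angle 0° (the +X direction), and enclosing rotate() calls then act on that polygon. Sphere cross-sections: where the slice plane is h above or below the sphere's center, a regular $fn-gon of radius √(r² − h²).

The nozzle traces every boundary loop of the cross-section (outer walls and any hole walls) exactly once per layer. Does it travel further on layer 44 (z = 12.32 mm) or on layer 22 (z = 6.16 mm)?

layer 22 (z = 6.16 mm)

Layer 44 (z = 12.32): the r=7 sphere contributes a regular 6-gon of circumradius √(7²−5.32²) = 4.549 (perimeter = 2·6·4.549·sin(180°/6) = 27.30 mm). So its perimeter = 27.30 mm. Layer 22 (z = 6.16): the r=7 sphere slices to a regular 6-gon of circumradius 6.949 (√(r²−h²) with h=0.84 from center) (perimeter = 2·6·6.949·sin(180°/6) = 41.70 mm). So its perimeter = 41.70 mm. Layer 22 is larger (41.70 vs 27.30 mm).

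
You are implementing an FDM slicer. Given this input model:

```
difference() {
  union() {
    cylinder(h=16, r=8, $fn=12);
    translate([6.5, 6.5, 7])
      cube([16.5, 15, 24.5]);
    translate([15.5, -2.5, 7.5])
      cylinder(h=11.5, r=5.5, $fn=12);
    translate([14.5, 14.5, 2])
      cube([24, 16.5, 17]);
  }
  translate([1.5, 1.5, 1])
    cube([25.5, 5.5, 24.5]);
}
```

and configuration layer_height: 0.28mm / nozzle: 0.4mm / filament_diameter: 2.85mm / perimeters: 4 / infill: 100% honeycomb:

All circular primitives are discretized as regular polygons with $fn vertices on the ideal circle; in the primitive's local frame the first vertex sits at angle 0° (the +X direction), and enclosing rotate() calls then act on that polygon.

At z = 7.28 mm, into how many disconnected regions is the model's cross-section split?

At z = 7.28 mm: the r=8 cylinder contributes a regular 12-gon of circumradius 8; the cube at (6.5, 6.5) is present — its section is the full 16.5×15 rectangle; the cylinder at (15.5, -2.5) is not intersected at this z (z outside [7.5, 19]); the 24×16.5 cube at (14.5, 14.5) contributes its full rectangle; Taking the union: the regions partially overlap (shared area 59.50 mm²), so overlapping operands fuse into one piece — 2 connected regions; the 25.5×5.5 cube at (1.5, 1.5) contributes its full rectangle; Subtracting the remaining from the first: starting from that combined region, the 25.5×5.5 cube at (1.5, 1.5) partially overlaps it — only the 34.44 mm² overlap (of its 140.25 mm²) is removed, clipping the outline — 2 connected regions. The result has 2 disconnected regions.

2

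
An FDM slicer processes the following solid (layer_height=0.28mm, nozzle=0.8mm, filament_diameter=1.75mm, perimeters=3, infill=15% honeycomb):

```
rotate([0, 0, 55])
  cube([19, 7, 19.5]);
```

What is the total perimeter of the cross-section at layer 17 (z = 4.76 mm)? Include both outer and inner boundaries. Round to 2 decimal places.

At z = 4.76 mm: the 19×7 cube contributes its full rectangle (perimeter 52.00 mm); (whole slice rotated 55° about Z — lengths, areas and connectivity unchanged). Overall, the cross-section is a single solid region. Total boundary length (outer) = 52.00 mm.

52.00 mm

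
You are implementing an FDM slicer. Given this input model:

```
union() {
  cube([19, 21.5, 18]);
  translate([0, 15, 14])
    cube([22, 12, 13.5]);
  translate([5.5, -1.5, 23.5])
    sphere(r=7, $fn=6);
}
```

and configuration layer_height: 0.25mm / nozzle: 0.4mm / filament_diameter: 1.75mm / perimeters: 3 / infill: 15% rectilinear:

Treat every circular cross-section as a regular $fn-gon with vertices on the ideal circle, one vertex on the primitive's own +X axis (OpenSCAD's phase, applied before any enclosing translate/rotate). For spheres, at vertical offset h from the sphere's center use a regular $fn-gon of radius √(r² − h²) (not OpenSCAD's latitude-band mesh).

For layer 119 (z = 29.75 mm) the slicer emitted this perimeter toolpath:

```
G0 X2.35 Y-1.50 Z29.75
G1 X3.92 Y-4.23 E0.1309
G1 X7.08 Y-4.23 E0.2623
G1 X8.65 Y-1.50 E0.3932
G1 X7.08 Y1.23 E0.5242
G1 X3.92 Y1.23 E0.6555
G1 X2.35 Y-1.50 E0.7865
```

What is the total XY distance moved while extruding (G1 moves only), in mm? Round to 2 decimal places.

18.92 mm

Sum the Euclidean lengths of each G1 segment: total = 18.92 mm.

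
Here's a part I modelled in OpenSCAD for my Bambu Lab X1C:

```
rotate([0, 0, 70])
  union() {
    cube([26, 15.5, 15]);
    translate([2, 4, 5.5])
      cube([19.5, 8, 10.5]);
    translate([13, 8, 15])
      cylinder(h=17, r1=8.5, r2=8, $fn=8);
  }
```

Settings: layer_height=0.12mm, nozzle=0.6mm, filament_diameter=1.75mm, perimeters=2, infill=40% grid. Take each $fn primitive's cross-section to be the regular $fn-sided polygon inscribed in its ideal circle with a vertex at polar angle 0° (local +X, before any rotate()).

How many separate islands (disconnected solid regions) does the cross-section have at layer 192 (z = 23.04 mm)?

At z = 23.04 mm: the cube does not reach this height (z outside [0, 15]); the cube at (2, 4) does not reach this height (z outside [5.5, 16]); the cone at (13, 8) (r1=8.5→r2=8) has section circumradius 8.264 here — a regular 8-gon; Combining (union): only the cone at (13, 8) is present, so the union is just that shape — 1 connected region; (whole slice rotated 70° about Z — lengths, areas and connectivity unchanged). Overall, the cross-section is a single solid region. Island count = 1.

1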